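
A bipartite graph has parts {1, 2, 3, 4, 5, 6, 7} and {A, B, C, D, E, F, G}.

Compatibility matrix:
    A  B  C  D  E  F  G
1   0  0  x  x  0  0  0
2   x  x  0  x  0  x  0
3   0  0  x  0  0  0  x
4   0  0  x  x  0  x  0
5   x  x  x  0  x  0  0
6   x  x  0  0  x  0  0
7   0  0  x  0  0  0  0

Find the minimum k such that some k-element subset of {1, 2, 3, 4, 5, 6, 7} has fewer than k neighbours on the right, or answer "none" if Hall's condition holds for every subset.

none

A matching saturating every left vertex exists, for instance 1→D, 2→B, 3→G, 4→F, 5→A, 6→E, 7→C.
By Hall's marriage theorem, this means |N(S)| ≥ |S| for every subset S, so no violating subset exists.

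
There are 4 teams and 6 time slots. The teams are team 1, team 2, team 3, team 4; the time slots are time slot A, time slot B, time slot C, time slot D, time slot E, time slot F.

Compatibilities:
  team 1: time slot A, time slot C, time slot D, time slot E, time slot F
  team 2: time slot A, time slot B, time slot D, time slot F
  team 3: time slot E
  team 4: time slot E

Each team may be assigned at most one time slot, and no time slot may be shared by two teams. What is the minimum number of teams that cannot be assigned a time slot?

For example, pair team 1-time slot C, team 2-time slot F, team 3-time slot E.
The set {team 3, team 4} has only 1 neighbour ({time slot E}), so by Hall's theorem at most 3 of the 4 teams can be matched.
That matches 3 of the 4, leaving 1 unmatched; no matching can do better.

1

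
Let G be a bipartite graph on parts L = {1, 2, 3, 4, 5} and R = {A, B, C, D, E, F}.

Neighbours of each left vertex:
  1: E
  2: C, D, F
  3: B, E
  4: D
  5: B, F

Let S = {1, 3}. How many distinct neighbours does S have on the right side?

2

The union of neighbours of {1, 3} is {B, E}, which has 2 elements.
Since |N(S)| = 2 ≥ |S| = 2, Hall's condition holds for this subset.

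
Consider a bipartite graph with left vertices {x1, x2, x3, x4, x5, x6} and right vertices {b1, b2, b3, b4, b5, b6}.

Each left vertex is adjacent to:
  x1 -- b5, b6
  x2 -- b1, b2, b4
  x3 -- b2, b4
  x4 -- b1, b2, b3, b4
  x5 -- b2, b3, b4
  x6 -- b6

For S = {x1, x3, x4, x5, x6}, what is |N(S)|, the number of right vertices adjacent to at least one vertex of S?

The union of neighbours of {x1, x3, x4, x5, x6} is {b1, b2, b3, b4, b5, b6}, which has 6 elements.
Since |N(S)| = 6 ≥ |S| = 5, Hall's condition holds for this subset.

6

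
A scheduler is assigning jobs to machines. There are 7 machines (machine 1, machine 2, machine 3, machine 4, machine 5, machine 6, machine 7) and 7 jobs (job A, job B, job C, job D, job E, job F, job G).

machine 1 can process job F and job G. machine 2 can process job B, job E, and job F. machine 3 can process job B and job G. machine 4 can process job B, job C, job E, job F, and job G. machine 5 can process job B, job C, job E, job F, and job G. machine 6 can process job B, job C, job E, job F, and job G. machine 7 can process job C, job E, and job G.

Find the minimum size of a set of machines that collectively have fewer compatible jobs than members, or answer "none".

6

Take S = {machine 1, machine 2, machine 3, machine 4, machine 5, machine 6}. Its neighbourhood is {job B, job C, job E, job F, job G}, so |N(S)| = 5 < |S| = 6.
Every subset of size less than 6 has at least as many neighbours as members, so 6 is the minimum.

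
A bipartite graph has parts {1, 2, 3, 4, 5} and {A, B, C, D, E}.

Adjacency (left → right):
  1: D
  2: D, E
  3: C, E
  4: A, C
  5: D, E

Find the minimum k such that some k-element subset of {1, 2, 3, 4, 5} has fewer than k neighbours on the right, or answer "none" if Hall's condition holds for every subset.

Take S = {1, 2, 5}. Its neighbourhood is {D, E}, so |N(S)| = 2 < |S| = 3.
Every subset of size less than 3 has at least as many neighbours as members, so 3 is the minimum.

3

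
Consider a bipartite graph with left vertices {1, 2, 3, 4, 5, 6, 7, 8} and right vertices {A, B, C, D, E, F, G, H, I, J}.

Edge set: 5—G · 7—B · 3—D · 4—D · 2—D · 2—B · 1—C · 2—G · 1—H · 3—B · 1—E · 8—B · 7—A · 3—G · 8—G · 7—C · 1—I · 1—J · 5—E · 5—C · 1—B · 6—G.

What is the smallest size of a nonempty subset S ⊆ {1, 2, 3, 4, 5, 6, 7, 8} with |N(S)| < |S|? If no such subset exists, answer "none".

Take S = {2, 3, 4, 6}. Its neighbourhood is {B, D, G}, so |N(S)| = 3 < |S| = 4.
Every subset of size less than 4 has at least as many neighbours as members, so 4 is the minimum.

4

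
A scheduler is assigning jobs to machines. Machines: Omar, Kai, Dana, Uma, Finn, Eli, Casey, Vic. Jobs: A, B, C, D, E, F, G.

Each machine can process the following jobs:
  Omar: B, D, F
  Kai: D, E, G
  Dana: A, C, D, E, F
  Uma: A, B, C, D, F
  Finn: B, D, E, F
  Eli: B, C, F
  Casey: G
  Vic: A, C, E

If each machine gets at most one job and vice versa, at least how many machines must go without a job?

1

One maximum matching: Omar→D, Kai→E, Dana→C, Uma→A, Finn→B, Eli→F, Casey→G.
The set {Omar, Kai, Dana, Uma, Finn, Eli, Casey, Vic} has only 7 neighbours ({A, B, C, D, E, F, G}), so by Hall's theorem at most 7 of the 8 machines can be matched.
That matches 7 of the 8, leaving 1 unmatched; no matching can do better.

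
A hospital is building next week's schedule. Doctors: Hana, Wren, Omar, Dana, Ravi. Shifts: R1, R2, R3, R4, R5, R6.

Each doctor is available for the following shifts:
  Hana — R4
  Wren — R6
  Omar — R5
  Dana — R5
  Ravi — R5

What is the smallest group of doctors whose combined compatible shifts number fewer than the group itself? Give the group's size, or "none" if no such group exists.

Take S = {Omar, Dana}. Its neighbourhood is {R5}, so |N(S)| = 1 < |S| = 2.
No single vertex violates Hall's condition since each has at least one neighbour, so 2 is the minimum.

2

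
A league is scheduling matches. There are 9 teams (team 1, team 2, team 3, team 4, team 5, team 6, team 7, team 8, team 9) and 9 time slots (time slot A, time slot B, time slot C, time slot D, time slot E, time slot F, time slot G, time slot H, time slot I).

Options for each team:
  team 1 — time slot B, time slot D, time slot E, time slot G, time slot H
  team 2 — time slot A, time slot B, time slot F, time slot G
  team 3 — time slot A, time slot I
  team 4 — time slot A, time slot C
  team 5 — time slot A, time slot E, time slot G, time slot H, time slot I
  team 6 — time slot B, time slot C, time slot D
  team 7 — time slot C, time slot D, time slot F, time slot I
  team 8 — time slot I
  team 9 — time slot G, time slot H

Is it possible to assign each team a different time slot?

Yes

For example, pair team 1-time slot G, team 2-time slot F, team 3-time slot A, team 4-time slot C, team 5-time slot E, team 6-time slot B, team 7-time slot D, team 8-time slot I, team 9-time slot H.
All 9 teams are covered.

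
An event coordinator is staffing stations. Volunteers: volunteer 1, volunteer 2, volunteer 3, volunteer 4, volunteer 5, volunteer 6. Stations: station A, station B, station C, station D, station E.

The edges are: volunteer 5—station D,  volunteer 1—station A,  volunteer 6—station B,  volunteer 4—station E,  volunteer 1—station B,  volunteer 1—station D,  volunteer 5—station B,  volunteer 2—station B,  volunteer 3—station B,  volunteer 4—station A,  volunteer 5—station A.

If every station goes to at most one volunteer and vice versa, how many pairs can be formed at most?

For example, pair volunteer 1–station D, volunteer 2–station B, volunteer 4–station E, volunteer 5–station A.
The set {volunteer 2, volunteer 3, volunteer 6} has only 1 neighbour ({station B}), so by Hall's theorem at most 4 of the 6 volunteers can be matched.

4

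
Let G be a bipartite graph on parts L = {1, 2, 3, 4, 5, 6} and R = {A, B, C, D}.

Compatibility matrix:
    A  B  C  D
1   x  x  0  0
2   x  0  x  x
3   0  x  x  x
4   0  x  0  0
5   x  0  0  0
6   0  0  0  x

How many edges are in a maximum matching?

For example, pair 1→A, 2→D, 3→C, 4→B.
The set {1, 2, 3, 4, 5, 6} has only 4 neighbours ({A, B, C, D}), so by Hall's theorem at most 4 of the 6 left vertices can be matched.

4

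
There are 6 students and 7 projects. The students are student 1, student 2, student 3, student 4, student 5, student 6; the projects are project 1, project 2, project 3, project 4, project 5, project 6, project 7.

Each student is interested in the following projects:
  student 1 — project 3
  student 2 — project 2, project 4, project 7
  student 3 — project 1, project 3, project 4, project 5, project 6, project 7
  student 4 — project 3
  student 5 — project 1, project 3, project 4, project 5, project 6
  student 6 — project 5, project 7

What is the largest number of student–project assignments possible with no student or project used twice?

5

One maximum matching: student 1-project 3, student 2-project 2, student 3-project 6, student 5-project 4, student 6-project 7.
The set {student 1, student 4} has only 1 neighbour ({project 3}), so by Hall's theorem at most 5 of the 6 students can be matched.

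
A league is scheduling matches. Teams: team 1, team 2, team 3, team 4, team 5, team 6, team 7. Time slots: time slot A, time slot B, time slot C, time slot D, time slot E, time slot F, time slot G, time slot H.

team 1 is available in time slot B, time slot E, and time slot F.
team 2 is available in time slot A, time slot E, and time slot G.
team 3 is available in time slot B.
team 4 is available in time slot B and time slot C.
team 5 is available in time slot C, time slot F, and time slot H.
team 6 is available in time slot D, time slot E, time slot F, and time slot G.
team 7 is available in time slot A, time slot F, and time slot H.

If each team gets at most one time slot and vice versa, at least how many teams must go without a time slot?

0

One maximum matching: team 1→time slot E, team 2→time slot G, team 3→time slot B, team 4→time slot C, team 5→time slot H, team 6→time slot D, team 7→time slot F.
All 7 teams are matched, so no larger matching exists.
That matches 7 of the 7, leaving 0 unmatched; no matching can do better.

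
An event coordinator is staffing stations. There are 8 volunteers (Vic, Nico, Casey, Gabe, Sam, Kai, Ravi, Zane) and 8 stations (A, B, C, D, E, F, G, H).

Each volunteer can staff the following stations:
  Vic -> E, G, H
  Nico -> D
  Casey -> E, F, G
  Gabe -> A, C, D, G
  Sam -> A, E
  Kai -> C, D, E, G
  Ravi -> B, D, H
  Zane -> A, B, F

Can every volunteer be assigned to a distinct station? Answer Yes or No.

A valid assignment of size 8: Vic–G, Nico–D, Casey–F, Gabe–C, Sam–A, Kai–E, Ravi–H, Zane–B.
Every volunteer is matched, so this is a perfect matching.

Yes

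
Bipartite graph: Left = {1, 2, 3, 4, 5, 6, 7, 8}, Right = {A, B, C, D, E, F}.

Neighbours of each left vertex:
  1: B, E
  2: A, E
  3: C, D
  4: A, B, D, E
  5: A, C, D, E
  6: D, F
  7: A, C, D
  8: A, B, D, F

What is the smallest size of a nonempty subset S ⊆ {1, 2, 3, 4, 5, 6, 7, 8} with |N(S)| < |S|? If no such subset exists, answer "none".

6

Take S = {1, 2, 3, 4, 5, 7}. Its neighbourhood is {A, B, C, D, E}, so |N(S)| = 5 < |S| = 6.
Every subset of size less than 6 has at least as many neighbours as members, so 6 is the minimum.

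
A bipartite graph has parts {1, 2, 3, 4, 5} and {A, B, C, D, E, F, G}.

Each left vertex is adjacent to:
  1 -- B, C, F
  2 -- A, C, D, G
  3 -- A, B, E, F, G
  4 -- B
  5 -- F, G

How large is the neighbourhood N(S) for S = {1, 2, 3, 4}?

7

The union of neighbours of {1, 2, 3, 4} is {A, B, C, D, E, F, G}, which has 7 elements.
Since |N(S)| = 7 ≥ |S| = 4, Hall's condition holds for this subset.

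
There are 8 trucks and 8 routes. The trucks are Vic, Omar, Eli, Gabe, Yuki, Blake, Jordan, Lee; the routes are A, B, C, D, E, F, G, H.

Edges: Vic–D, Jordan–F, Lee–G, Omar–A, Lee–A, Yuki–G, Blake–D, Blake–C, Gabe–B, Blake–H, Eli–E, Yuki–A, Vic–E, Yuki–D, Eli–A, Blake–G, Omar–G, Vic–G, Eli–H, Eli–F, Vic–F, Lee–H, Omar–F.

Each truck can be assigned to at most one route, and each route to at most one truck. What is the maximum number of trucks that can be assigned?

8

For example, pair Vic→E, Omar→A, Eli→H, Gabe→B, Yuki→D, Blake→C, Jordan→F, Lee→G.
This saturates every truck, so 8 is the maximum.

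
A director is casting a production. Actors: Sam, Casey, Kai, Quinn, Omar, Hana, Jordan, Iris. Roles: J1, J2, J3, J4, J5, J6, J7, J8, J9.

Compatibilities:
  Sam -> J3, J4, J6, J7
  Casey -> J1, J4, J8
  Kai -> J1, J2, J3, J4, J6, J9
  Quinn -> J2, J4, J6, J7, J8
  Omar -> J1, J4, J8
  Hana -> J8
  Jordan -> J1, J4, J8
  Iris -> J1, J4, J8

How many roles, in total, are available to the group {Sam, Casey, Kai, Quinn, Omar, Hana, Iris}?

8

The union of neighbours of {Sam, Casey, Kai, Quinn, Omar, Hana, Iris} is {J1, J2, J3, J4, J6, J7, J8, J9}, which has 8 elements.
Since |N(S)| = 8 ≥ |S| = 7, Hall's condition holds for this subset.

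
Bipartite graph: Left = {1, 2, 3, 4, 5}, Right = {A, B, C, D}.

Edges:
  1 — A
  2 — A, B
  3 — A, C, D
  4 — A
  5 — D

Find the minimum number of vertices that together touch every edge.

{2, 3, 5, A} is a vertex cover of size 4: every edge has an endpoint in this set.
No smaller cover exists because 1–A, 2–B, 3–C, 5–D is a matching of size 4, and a cover must include an endpoint of each of these disjoint edges (König's theorem).

4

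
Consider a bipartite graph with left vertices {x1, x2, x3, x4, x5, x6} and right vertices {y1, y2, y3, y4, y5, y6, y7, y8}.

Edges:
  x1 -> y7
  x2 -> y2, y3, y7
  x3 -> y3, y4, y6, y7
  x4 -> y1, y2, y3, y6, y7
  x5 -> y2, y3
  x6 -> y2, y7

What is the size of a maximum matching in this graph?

For example, pair x1→y7, x2→y2, x3→y4, x4→y6, x5→y3.
The set {x1, x2, x5, x6} has only 3 neighbours ({y2, y3, y7}), so by Hall's theorem at most 5 of the 6 left vertices can be matched.

5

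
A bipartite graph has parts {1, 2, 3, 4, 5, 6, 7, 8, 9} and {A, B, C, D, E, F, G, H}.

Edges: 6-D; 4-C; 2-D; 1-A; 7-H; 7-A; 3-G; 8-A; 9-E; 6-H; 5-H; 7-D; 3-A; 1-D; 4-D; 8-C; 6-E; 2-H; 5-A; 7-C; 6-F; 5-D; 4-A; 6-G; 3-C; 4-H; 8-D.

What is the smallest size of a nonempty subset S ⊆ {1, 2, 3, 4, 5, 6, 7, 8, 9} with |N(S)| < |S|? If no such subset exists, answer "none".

Take S = {1, 2, 4, 5, 7}. Its neighbourhood is {A, C, D, H}, so |N(S)| = 4 < |S| = 5.
Every subset of size less than 5 has at least as many neighbours as members, so 5 is the minimum.

5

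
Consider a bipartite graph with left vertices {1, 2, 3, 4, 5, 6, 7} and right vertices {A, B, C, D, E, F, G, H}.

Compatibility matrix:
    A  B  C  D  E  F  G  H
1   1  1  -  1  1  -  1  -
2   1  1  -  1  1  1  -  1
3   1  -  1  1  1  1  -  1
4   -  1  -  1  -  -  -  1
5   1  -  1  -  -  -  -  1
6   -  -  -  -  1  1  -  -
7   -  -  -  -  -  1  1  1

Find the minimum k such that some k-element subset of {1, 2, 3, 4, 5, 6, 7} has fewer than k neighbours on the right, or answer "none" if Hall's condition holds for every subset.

A matching saturating every left vertex exists, for instance 1→G, 2→A, 3→H, 4→B, 5→C, 6→E, 7→F.
By Hall's marriage theorem, this means |N(S)| ≥ |S| for every subset S, so no violating subset exists.

none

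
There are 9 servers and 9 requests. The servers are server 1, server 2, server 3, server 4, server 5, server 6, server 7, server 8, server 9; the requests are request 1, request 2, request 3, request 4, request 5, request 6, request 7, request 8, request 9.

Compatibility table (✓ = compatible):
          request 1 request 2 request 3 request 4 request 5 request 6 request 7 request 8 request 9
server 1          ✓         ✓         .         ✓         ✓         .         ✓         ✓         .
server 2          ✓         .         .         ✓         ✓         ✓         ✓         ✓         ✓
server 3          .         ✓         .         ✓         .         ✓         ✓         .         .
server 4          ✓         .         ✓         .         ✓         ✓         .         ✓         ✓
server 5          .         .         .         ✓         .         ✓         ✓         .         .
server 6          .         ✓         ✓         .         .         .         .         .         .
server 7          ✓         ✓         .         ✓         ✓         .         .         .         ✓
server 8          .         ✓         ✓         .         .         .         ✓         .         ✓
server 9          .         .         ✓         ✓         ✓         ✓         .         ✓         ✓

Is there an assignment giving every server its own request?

Yes

One maximum matching: server 1→request 1, server 2→request 8, server 3→request 6, server 4→request 5, server 5→request 4, server 6→request 3, server 7→request 2, server 8→request 7, server 9→request 9.
All 9 servers are covered.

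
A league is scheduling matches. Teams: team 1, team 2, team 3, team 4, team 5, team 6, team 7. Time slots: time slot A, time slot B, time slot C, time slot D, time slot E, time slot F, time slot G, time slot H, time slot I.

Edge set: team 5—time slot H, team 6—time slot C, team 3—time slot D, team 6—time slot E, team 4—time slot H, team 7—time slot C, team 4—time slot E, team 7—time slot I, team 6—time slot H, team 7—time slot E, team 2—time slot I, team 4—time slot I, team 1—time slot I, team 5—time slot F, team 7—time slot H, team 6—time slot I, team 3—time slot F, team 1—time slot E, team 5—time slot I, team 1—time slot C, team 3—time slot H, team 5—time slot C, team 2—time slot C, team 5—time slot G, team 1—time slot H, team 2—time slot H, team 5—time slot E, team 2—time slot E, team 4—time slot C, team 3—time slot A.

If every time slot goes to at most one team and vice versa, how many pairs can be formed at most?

6

For example, pair team 1→time slot H, team 2→time slot E, team 3→time slot F, team 4→time slot C, team 5→time slot G, team 6→time slot I.
The set {team 1, team 2, team 4, team 6, team 7} has only 4 neighbours ({time slot C, time slot E, time slot H, time slot I}), so by Hall's theorem at most 6 of the 7 teams can be matched.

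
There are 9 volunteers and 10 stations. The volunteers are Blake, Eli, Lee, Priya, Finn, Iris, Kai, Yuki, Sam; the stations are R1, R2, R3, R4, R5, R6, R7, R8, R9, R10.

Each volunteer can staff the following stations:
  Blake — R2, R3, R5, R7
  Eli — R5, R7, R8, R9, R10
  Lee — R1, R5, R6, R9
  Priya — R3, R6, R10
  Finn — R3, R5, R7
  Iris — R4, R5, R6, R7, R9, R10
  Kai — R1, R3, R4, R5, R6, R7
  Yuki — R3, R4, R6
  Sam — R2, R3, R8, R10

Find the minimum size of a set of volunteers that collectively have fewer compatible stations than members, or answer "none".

none

A matching saturating every volunteer exists, for instance Blake→R7, Eli→R10, Lee→R6, Priya→R3, Finn→R5, Iris→R9, Kai→R1, Yuki→R4, Sam→R8.
By Hall's marriage theorem, this means |N(S)| ≥ |S| for every subset S, so no violating subset exists.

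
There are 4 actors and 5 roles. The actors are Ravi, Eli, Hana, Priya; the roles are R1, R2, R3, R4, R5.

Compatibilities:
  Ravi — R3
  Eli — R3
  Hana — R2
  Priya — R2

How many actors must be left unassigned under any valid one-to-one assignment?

One maximum matching: Ravi–R3, Hana–R2.
The set {Ravi, Eli, Hana, Priya} has only 2 neighbours ({R2, R3}), so by Hall's theorem at most 2 of the 4 actors can be matched.
That matches 2 of the 4, leaving 2 unmatched; no matching can do better.

2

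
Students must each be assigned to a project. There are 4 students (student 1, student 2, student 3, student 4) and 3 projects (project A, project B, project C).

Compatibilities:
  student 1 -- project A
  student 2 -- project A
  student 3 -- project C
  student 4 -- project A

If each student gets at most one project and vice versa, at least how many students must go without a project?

2

For example, pair student 1–project A, student 3–project C.
The set {student 1, student 2, student 4} has only 1 neighbour ({project A}), so by Hall's theorem at most 2 of the 4 students can be matched.
That matches 2 of the 4, leaving 2 unmatched; no matching can do better.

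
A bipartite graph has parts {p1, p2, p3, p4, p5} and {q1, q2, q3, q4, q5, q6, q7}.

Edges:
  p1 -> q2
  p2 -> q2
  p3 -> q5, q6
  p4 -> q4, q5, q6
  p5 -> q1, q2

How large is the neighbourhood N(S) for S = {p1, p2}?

1

The union of neighbours of {p1, p2} is {q2}, which has 1 element.
Since |N(S)| = 1 < |S| = 2, Hall's condition fails for this subset.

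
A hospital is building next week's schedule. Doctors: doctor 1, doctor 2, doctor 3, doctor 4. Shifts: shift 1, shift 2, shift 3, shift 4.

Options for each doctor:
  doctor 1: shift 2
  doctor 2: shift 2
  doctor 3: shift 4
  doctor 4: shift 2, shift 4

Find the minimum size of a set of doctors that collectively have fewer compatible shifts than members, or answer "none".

2

Take S = {doctor 1, doctor 2}. Its neighbourhood is {shift 2}, so |N(S)| = 1 < |S| = 2.
No single vertex violates Hall's condition since each has at least one neighbour, so 2 is the minimum.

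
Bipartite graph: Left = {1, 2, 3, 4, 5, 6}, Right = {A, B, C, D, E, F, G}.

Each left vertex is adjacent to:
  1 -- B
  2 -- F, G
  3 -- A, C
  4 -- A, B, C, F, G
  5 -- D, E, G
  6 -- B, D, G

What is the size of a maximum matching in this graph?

A valid assignment of size 6: 1–B, 2–F, 3–C, 4–A, 5–E, 6–G.
All 6 left vertices are matched, so no larger matching exists.

6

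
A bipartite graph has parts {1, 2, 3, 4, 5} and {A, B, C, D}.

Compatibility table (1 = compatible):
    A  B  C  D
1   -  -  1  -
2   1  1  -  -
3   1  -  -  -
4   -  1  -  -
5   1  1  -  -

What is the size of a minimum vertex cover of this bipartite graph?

3

A maximum matching has 3 edges (e.g. 1–C, 2–B, 3–A).
By König's theorem the minimum vertex cover has the same size. One such cover is {1, A, B}.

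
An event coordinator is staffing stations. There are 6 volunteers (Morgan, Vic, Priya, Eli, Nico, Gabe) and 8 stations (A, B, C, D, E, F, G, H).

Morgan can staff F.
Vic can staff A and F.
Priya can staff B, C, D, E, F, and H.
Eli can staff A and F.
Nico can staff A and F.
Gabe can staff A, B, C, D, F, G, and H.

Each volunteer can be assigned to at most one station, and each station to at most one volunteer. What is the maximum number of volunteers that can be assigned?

4

For example, pair Morgan–F, Vic–A, Priya–E, Gabe–G.
The set {Morgan, Vic, Eli, Nico} has only 2 neighbours ({A, F}), so by Hall's theorem at most 4 of the 6 volunteers can be matched.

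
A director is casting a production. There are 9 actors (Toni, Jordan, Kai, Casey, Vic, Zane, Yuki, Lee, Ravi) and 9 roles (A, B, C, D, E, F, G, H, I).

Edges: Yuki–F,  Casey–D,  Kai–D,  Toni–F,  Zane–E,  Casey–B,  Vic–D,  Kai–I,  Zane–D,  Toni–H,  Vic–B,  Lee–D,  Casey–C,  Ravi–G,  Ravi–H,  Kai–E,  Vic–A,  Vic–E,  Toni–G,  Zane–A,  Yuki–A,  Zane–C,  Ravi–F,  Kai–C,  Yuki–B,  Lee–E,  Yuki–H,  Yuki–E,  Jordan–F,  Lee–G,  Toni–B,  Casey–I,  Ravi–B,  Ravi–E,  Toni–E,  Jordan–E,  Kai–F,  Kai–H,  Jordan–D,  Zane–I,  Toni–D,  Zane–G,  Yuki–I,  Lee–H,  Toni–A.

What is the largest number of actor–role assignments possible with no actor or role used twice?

For example, pair Toni-E, Jordan-F, Kai-H, Casey-C, Vic-B, Zane-A, Yuki-I, Lee-D, Ravi-G.
All 9 actors are matched, so no larger matching exists.

9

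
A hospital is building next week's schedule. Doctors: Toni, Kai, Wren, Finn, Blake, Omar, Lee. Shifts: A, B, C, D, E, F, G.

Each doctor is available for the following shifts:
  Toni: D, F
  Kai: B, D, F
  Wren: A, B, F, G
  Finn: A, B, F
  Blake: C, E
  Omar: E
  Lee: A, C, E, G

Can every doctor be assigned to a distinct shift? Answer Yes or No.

Yes

One maximum matching: Toni→D, Kai→F, Wren→B, Finn→A, Blake→C, Omar→E, Lee→G.
All 7 doctors are covered.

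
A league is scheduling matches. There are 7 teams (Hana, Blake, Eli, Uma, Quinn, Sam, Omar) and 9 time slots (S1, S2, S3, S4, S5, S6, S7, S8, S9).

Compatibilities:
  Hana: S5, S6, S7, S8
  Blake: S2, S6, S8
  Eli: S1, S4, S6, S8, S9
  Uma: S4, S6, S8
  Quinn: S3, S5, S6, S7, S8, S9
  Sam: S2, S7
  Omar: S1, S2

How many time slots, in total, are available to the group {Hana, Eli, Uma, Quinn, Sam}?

9

The union of neighbours of {Hana, Eli, Uma, Quinn, Sam} is {S1, S2, S3, S4, S5, S6, S7, S8, S9}, which has 9 elements.
Since |N(S)| = 9 ≥ |S| = 5, Hall's condition holds for this subset.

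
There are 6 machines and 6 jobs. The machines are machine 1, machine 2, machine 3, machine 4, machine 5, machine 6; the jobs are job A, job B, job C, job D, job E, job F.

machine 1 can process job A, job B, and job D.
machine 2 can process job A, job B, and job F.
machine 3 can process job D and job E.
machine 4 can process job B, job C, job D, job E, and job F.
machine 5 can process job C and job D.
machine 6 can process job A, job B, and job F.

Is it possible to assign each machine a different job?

A valid assignment of size 6: machine 1–job D, machine 2–job F, machine 3–job E, machine 4–job B, machine 5–job C, machine 6–job A.
Every machine is matched, so this is a perfect matching.

Yes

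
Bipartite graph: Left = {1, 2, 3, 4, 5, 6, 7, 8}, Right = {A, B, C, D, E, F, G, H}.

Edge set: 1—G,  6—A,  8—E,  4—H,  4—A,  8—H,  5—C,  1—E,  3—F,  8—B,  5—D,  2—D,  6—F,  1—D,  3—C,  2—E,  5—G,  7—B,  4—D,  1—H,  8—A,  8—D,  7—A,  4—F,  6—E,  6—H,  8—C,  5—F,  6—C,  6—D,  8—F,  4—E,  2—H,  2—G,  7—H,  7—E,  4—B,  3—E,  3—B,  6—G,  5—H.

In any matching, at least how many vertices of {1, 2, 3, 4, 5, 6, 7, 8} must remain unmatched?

0

A valid assignment of size 8: 1–E, 2–D, 3–C, 4–F, 5–H, 6–G, 7–B, 8–A.
All 8 left vertices are matched, so no larger matching exists.
That matches 8 of the 8, leaving 0 unmatched; no matching can do better.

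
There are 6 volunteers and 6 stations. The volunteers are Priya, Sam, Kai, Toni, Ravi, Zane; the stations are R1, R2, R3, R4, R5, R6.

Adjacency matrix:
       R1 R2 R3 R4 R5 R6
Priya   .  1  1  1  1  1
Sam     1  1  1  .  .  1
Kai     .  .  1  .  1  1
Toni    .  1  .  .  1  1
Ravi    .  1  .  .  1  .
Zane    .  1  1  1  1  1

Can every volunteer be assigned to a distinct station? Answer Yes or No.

Yes

One maximum matching: Priya→R4, Sam→R1, Kai→R3, Toni→R5, Ravi→R2, Zane→R6.
All 6 volunteers are covered.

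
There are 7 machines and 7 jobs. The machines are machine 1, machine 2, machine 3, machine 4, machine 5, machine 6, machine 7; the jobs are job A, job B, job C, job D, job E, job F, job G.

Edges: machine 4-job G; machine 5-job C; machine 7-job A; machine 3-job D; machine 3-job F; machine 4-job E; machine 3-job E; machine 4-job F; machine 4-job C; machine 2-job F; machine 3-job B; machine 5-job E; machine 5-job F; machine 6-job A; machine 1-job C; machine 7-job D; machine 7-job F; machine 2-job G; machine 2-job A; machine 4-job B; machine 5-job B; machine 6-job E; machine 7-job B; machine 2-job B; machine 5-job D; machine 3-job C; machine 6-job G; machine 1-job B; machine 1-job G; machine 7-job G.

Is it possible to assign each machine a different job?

Yes

For example, pair machine 1-job G, machine 2-job A, machine 3-job C, machine 4-job B, machine 5-job D, machine 6-job E, machine 7-job F.
All 7 machines are covered.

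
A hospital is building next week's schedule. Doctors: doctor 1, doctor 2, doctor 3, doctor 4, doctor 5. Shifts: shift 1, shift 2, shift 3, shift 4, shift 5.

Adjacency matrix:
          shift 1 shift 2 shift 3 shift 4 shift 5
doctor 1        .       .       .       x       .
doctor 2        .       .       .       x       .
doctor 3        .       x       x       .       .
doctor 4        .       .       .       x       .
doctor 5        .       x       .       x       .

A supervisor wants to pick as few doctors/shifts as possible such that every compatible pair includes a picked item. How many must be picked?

{doctor 3, doctor 5, shift 4} is a vertex cover of size 3: every edge has an endpoint in this set.
No smaller cover exists because doctor 1–shift 4, doctor 3–shift 3, doctor 5–shift 2 is a matching of size 3, and a cover must include an endpoint of each of these disjoint edges (König's theorem).

3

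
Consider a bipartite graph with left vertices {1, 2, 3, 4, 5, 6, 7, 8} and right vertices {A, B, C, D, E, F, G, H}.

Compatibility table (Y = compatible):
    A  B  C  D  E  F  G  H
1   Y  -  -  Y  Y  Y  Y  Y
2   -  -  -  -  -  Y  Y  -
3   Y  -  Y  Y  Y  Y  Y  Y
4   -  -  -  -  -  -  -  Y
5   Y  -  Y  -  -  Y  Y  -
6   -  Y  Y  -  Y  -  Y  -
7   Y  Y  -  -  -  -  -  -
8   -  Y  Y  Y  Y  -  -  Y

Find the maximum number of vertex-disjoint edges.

8

For example, pair 1-D, 2-F, 3-G, 4-H, 5-C, 6-B, 7-A, 8-E.
This saturates every left vertex, so 8 is the maximum.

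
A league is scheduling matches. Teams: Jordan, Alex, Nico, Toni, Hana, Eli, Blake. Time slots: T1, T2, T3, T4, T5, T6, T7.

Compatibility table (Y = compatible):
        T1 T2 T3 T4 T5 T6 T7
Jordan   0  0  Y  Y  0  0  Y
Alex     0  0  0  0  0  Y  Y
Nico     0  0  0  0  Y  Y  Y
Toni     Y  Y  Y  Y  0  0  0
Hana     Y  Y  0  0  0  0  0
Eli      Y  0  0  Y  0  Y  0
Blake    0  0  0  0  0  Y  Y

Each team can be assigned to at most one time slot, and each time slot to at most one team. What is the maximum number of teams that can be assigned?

7

For example, pair Jordan-T3, Alex-T6, Nico-T5, Toni-T4, Hana-T2, Eli-T1, Blake-T7.
This saturates every team, so 7 is the maximum.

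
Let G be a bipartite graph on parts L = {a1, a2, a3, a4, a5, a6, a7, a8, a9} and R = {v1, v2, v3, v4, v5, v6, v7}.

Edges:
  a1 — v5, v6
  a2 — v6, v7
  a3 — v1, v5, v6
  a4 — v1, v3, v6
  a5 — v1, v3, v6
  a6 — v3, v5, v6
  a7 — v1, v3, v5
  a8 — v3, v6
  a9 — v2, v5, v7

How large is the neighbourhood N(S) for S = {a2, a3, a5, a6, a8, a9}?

The union of neighbours of {a2, a3, a5, a6, a8, a9} is {v1, v2, v3, v5, v6, v7}, which has 6 elements.
Since |N(S)| = 6 ≥ |S| = 6, Hall's condition holds for this subset.

6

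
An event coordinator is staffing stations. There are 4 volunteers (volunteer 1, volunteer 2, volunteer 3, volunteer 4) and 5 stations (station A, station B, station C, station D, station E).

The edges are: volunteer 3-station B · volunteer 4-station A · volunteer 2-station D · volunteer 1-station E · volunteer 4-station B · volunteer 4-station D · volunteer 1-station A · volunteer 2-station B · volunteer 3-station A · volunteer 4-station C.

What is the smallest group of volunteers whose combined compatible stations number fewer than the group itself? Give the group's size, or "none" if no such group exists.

A matching saturating every volunteer exists, for instance volunteer 1→station E, volunteer 2→station D, volunteer 3→station B, volunteer 4→station A.
By Hall's marriage theorem, this means |N(S)| ≥ |S| for every subset S, so no violating subset exists.

none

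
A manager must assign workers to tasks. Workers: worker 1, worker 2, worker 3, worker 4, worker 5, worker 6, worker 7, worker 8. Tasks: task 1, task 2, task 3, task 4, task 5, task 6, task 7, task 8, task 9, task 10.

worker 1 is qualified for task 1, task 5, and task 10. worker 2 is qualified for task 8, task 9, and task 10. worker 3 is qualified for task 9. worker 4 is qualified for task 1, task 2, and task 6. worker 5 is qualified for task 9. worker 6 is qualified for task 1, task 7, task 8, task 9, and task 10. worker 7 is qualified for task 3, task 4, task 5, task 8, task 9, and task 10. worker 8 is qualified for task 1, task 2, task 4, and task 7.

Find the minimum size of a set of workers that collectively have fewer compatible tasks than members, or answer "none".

Take S = {worker 3, worker 5}. Its neighbourhood is {task 9}, so |N(S)| = 1 < |S| = 2.
No single vertex violates Hall's condition since each has at least one neighbour, so 2 is the minimum.

2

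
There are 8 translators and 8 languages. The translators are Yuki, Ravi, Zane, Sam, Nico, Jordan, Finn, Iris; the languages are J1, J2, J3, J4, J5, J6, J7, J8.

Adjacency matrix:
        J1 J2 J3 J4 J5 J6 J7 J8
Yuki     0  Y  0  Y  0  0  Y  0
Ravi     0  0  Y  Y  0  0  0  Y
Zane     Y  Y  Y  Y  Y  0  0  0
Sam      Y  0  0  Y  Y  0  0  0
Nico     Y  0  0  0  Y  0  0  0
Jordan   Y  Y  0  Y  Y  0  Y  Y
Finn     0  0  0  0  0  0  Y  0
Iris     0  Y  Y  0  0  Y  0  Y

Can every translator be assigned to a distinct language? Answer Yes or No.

Yes

One maximum matching: Yuki→J2, Ravi→J8, Zane→J3, Sam→J4, Nico→J5, Jordan→J1, Finn→J7, Iris→J6.
All 8 translators are covered.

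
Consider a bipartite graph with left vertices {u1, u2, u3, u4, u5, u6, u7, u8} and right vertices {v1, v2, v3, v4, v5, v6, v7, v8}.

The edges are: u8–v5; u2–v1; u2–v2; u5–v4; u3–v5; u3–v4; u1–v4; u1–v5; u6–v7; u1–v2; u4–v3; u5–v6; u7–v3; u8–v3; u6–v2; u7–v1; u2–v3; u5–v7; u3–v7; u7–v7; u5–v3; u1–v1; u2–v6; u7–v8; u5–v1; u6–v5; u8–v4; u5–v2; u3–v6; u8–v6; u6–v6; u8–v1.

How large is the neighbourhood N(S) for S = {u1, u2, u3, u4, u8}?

The union of neighbours of {u1, u2, u3, u4, u8} is {v1, v2, v3, v4, v5, v6, v7}, which has 7 elements.
Since |N(S)| = 7 ≥ |S| = 5, Hall's condition holds for this subset.

7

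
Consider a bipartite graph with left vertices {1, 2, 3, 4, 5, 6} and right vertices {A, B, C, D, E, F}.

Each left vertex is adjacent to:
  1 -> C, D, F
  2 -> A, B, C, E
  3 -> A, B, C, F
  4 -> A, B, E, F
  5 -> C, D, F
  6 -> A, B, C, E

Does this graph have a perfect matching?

Yes

One maximum matching: 1→D, 2→E, 3→F, 4→A, 5→C, 6→B.
All 6 left vertices are covered.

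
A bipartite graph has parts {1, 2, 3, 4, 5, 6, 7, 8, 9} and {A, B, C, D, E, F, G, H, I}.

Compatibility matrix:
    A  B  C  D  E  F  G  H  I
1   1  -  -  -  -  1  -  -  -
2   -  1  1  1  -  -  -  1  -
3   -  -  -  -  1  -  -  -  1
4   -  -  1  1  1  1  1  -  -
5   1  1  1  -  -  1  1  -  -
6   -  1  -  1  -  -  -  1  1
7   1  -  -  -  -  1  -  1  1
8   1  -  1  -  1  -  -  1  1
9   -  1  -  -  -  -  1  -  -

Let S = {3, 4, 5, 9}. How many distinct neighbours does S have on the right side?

The union of neighbours of {3, 4, 5, 9} is {A, B, C, D, E, F, G, I}, which has 8 elements.
Since |N(S)| = 8 ≥ |S| = 4, Hall's condition holds for this subset.

8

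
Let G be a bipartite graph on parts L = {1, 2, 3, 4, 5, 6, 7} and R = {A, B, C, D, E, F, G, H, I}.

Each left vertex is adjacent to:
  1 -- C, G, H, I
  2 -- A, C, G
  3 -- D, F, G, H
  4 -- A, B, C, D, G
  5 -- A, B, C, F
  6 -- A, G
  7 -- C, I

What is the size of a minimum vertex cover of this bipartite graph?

A maximum matching has 7 edges (e.g. 1–H, 2–G, 3–D, 4–B, 5–F, 6–A, 7–C).
By König's theorem the minimum vertex cover has the same size. One such cover is {1, 2, 3, 4, 5, 6, 7}.

7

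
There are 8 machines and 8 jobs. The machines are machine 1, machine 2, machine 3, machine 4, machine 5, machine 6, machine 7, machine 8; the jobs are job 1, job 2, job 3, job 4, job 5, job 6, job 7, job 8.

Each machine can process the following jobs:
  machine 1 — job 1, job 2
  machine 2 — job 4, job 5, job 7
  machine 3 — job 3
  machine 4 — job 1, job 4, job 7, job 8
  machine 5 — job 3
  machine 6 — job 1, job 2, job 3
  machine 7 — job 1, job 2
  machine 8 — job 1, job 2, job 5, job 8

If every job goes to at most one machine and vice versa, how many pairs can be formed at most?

One maximum matching: machine 1→job 1, machine 2→job 4, machine 3→job 3, machine 4→job 8, machine 6→job 2, machine 8→job 5.
The set {machine 1, machine 3, machine 5, machine 6, machine 7} has only 3 neighbours ({job 1, job 2, job 3}), so by Hall's theorem at most 6 of the 8 machines can be matched.

6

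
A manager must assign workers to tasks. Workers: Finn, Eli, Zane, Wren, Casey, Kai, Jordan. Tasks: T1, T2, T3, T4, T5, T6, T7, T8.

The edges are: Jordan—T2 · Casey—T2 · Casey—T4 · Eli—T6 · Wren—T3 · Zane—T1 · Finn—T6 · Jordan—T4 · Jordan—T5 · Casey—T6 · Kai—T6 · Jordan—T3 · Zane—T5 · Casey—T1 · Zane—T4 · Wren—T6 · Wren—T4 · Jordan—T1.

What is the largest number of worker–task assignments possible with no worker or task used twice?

5

One maximum matching: Finn→T6, Zane→T5, Wren→T3, Casey→T2, Jordan→T4.
The set {Finn, Eli, Kai} has only 1 neighbour ({T6}), so by Hall's theorem at most 5 of the 7 workers can be matched.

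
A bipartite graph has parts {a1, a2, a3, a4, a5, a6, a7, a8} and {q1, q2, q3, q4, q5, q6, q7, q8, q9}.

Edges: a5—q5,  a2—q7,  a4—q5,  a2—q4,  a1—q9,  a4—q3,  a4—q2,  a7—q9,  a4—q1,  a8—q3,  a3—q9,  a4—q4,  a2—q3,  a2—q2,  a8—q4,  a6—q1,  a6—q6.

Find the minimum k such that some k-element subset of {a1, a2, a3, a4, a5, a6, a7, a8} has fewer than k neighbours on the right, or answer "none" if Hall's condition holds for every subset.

2

Take S = {a1, a3}. Its neighbourhood is {q9}, so |N(S)| = 1 < |S| = 2.
No single vertex violates Hall's condition since each has at least one neighbour, so 2 is the minimum.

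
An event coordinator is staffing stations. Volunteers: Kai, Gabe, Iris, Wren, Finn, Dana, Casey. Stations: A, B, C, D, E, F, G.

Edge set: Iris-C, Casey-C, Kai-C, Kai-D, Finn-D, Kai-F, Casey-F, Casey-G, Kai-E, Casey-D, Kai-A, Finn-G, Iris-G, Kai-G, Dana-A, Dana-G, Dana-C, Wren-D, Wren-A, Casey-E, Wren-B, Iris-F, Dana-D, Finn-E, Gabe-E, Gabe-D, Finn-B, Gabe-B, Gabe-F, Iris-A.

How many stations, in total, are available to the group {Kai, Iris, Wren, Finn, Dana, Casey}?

7

The union of neighbours of {Kai, Iris, Wren, Finn, Dana, Casey} is {A, B, C, D, E, F, G}, which has 7 elements.
Since |N(S)| = 7 ≥ |S| = 6, Hall's condition holds for this subset.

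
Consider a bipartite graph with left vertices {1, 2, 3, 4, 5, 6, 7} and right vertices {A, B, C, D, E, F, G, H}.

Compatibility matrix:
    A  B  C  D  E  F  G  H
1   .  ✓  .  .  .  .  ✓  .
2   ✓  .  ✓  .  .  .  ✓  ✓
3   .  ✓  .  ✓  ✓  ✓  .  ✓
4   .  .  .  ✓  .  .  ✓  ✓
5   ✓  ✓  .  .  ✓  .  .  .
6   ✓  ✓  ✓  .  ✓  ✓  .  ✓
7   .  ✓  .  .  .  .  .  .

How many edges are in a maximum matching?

A valid assignment of size 7: 1→G, 2→C, 3→H, 4→D, 5→E, 6→A, 7→B.
This saturates every left vertex, so 7 is the maximum.

7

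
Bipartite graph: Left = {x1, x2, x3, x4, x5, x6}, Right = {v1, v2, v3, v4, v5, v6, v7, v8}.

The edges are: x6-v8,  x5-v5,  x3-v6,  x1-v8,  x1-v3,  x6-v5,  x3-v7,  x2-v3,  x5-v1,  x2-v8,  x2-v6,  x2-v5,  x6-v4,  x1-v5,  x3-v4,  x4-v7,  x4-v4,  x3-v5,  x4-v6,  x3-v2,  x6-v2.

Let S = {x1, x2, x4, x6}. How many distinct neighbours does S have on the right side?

The union of neighbours of {x1, x2, x4, x6} is {v2, v3, v4, v5, v6, v7, v8}, which has 7 elements.
Since |N(S)| = 7 ≥ |S| = 4, Hall's condition holds for this subset.

7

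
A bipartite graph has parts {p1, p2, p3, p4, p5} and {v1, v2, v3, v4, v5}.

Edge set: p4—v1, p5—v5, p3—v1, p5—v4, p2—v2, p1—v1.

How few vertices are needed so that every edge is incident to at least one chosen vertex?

3

{p2, p5, v1} is a vertex cover of size 3: every edge has an endpoint in this set.
No smaller cover exists because p1–v1, p2–v2, p5–v4 is a matching of size 3, and a cover must include an endpoint of each of these disjoint edges (König's theorem).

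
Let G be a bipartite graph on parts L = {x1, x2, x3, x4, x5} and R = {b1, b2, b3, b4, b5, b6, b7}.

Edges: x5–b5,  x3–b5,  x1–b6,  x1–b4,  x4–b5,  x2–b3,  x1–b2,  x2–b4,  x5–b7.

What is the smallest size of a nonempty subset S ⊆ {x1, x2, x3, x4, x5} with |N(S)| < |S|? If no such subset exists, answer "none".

2

Take S = {x3, x4}. Its neighbourhood is {b5}, so |N(S)| = 1 < |S| = 2.
No single vertex violates Hall's condition since each has at least one neighbour, so 2 is the minimum.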